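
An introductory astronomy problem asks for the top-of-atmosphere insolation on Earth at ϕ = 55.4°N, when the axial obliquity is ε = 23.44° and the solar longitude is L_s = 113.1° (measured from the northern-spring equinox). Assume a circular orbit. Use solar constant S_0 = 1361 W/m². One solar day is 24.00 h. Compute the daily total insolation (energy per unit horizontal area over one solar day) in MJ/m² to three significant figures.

40.8 MJ/m²

Solar declination: sin δ = sin ε · sin L_s = sin 23.44° × sin 113.1° = 0.36589, so δ = +21.463°.
cos h₀ = −tan(+55.4°) tan(+21.463°) = -0.5699, h₀ = 2.1772 rad.
Bracket: h₀ sin ϕ sin δ + cos ϕ cos δ sin h₀ = 2.1772×0.82314×0.36589 + 0.56784×0.93066×0.82170 = 0.655726 + 0.434240 = 1.089966.
Q̄ = (S_0/π) × [bracket] = (1361/π) × 1.089966 = 472.19 W/m².
Daily total = Q̄ × 24.00 h × 3600 s/h = 472.19 × 24.00 × 3600 / 10⁶ = 40.80 MJ/m².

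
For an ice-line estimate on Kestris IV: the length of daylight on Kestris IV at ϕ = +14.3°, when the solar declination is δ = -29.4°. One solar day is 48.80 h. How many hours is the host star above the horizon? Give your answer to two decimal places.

22.16 h

cos h₀ = −tan ϕ · tan δ = −tan(+14.3°) × tan(-29.400°) = 0.1436, so h₀ = 1.4267 rad = 81.74°.
Daylight = 2h₀/(2π) × 48.80 h = (1.4267/π) × 48.80 = 22.16 h.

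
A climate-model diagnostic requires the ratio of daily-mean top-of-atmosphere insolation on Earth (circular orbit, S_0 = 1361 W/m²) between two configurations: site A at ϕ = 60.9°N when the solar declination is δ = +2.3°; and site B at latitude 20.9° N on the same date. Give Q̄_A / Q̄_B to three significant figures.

Q̄_A / Q̄_B ≈ 0.567

— Configuration A (ϕ=+60.9°):
cos h₀ = −tan(+60.9°) tan(+2.300°) = -0.0722, h₀ = 1.6430 rad.
Bracket: h₀ sin ϕ sin δ + cos ϕ cos δ sin h₀ = 1.6430×0.87377×0.04013 + 0.48634×0.99919×0.99739 = 0.057611 + 0.484678 = 0.542289.
Q̄ = (S_0/π) × [bracket] = (1361/π) × 0.542289 = 234.93 W/m².
— Configuration B (ϕ=+20.9°):
cos h₀ = −tan(+20.9°) tan(+2.300°) = -0.0153, h₀ = 1.5861 rad.
Bracket: h₀ sin ϕ sin δ + cos ϕ cos δ sin h₀ = 1.5861×0.35674×0.04013 + 0.93420×0.99919×0.99988 = 0.022707 + 0.933331 = 0.956038.
Q̄ = (S_0/π) × [bracket] = (1361/π) × 0.956038 = 414.17 W/m².
Ratio Q̄_A / Q̄_B = 234.93 / 414.17 = 0.5672.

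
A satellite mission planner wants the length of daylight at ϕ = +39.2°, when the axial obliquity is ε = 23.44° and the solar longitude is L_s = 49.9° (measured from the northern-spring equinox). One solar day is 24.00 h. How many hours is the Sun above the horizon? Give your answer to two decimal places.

14.01 h

Solar declination: sin δ = sin ε · sin L_s = sin 23.44° × sin 49.9° = 0.30428, so δ = +17.715°.
cos h₀ = −tan ϕ · tan δ = −tan(+39.2°) × tan(+17.715°) = -0.2605, so h₀ = 1.8344 rad = 105.10°.
Daylight = 2h₀/(2π) × 24.00 h = (1.8344/π) × 24.00 = 14.01 h.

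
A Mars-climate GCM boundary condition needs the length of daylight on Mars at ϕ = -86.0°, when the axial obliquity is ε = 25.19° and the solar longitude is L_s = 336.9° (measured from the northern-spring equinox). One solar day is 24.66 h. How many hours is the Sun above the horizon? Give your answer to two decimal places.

Solar declination: sin δ = sin ε · sin L_s = sin 25.19° × sin 336.9° = -0.16699, so δ = -9.613°.
Sunrise equation: cos h₀ = −tan ϕ · tan δ = -2.4220 ≤ −1, so the Sun never sets (polar day) and h₀ = π.
Daylight = 2h₀/(2π) × 24.66 h = (3.1416/π) × 24.66 = 24.66 h.

24.66 h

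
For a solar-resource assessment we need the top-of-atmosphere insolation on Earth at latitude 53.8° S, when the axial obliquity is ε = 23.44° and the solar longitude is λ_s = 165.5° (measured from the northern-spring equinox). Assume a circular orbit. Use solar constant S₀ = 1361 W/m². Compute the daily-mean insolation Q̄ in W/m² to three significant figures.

Q̄ ≈ 202 W/m²

Solar declination: sin δ = sin ε · sin λ_s = sin 23.44° × sin 165.5° = 0.09960, so δ = +5.716°.
cos H₀ = −tan(-53.8°) tan(+5.716°) = 0.1368, H₀ = 1.4336 rad.
Bracket: H₀ sin φ sin δ + cos φ cos δ sin H₀ = 1.4336×-0.80696×0.09960 + 0.59061×0.99503×0.99060 = -0.115223 + 0.582151 = 0.466928.
Q̄ = (S₀/π) × [bracket] = (1361/π) × 0.466928 = 202.3 W/m².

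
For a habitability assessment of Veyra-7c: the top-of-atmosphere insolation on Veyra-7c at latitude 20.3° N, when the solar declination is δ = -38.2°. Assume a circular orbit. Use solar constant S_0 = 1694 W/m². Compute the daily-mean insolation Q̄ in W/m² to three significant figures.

cos h₀ = −tan(+20.3°) tan(-38.200°) = 0.2911, h₀ = 1.2754 rad.
Bracket: h₀ sin ϕ sin δ + cos ϕ cos δ sin h₀ = 1.2754×0.34694×-0.61841 + 0.93789×0.78586×0.95670 = -0.273639 + 0.705136 = 0.431497.
Q̄ = (S_0/π) × [bracket] = (1694/π) × 0.431497 = 232.7 W/m².

Q̄ ≈ 233 W/m²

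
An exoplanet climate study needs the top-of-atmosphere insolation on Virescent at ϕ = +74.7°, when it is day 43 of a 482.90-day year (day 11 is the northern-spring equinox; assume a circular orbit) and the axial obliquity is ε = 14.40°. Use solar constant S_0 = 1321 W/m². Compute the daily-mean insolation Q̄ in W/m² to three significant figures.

Q̄ ≈ 182 W/m²

Solar longitude: L_s = 360° × (43 − 11)/482.90 = 23.856°.
sin δ = sin 14.40° × sin 23.856° = 0.10058, so δ = +5.773°.
cos h₀ = −tan(+74.7°) tan(+5.773°) = -0.3695, h₀ = 1.9493 rad.
Bracket: h₀ sin ϕ sin δ + cos ϕ cos δ sin h₀ = 1.9493×0.96456×0.10058 + 0.26387×0.99493×0.92922 = 0.189112 + 0.243950 = 0.433062.
Q̄ = (S_0/π) × [bracket] = (1321/π) × 0.433062 = 182.1 W/m².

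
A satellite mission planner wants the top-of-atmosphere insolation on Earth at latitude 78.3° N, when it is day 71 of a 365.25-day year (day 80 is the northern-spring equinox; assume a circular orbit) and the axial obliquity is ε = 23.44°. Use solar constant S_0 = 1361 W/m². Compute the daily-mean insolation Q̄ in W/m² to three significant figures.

Solar longitude: L_s = 360° × (71 − 80)/365.25 = -8.871°, i.e. -8.871° + 360° = 351.129°.
sin δ = sin 23.44° × sin 351.129° = -0.06134, so δ = -3.517°.
cos h₀ = −tan(+78.3°) tan(-3.517°) = 0.2968, h₀ = 1.2695 rad.
Bracket: h₀ sin ϕ sin δ + cos ϕ cos δ sin h₀ = 1.2695×0.97922×-0.06134 + 0.20279×0.99812×0.95495 = -0.076253 + 0.193290 = 0.117037.
Q̄ = (S_0/π) × [bracket] = (1361/π) × 0.117037 = 50.70 W/m².

Q̄ ≈ 50.7 W/m²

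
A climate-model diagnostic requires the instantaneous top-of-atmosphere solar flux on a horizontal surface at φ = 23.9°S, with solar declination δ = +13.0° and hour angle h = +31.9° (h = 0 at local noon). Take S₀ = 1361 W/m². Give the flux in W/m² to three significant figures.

cos θ_z = sin φ sin δ + cos φ cos δ cos h = -0.091137 + 0.756282 = 0.665145.
Flux = S₀ · cos θ_z = 1361 × 0.665145 = 905.3 W/m².

905 W/m²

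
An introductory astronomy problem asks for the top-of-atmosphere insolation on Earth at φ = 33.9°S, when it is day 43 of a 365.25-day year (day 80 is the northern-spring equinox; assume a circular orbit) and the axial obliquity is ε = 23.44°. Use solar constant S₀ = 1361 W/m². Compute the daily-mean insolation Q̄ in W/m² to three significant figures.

Q̄ ≈ 444 W/m²

Solar longitude: λ_s = 360° × (43 − 80)/365.25 = -36.468°, i.e. -36.468° + 360° = 323.532°.
sin δ = sin 23.44° × sin 323.532° = -0.23644, so δ = -13.676°.
cos H₀ = −tan(-33.9°) tan(-13.676°) = -0.1635, H₀ = 1.7350 rad.
Bracket: H₀ sin φ sin δ + cos φ cos δ sin H₀ = 1.7350×-0.55775×-0.23644 + 0.83001×0.97165×0.98654 = 0.228802 + 0.795624 = 1.024426.
Q̄ = (S₀/π) × [bracket] = (1361/π) × 1.024426 = 443.8 W/m².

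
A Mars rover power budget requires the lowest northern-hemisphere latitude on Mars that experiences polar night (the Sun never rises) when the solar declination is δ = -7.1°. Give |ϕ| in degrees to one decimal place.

|ϕ| = 82.9°

Polar night requires cos h₀ = −tan ϕ tan δ ≥ 1, i.e. tan ϕ tan δ ≤ −1.
The boundary is |tan ϕ| · |tan δ| = 1, so |ϕ| = 90° − |δ| = 90° − 7.1° = 82.9° in the northern hemisphere.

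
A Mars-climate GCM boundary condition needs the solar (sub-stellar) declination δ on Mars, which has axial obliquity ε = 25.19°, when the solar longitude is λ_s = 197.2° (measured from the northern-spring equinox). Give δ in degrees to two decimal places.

δ = -7.23°

sin δ = sin ε · sin λ_s = sin 25.19° × sin 197.2° = -0.125860.
δ = arcsin(-0.125860) = -7.23°.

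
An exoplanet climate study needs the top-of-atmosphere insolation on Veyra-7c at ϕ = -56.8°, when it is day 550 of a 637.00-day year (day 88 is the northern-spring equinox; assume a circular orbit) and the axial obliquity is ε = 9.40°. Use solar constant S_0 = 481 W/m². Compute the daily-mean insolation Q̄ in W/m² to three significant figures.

Q̄ ≈ 118 W/m²

Solar longitude: L_s = 360° × (550 − 88)/637.00 = 261.099°.
sin δ = sin 9.40° × sin 261.099° = -0.16136, so δ = -9.286°.
cos h₀ = −tan(-56.8°) tan(-9.286°) = -0.2499, h₀ = 1.8233 rad.
Bracket: h₀ sin ϕ sin δ + cos ϕ cos δ sin h₀ = 1.8233×-0.83676×-0.16136 + 0.54756×0.98690×0.96828 = 0.246181 + 0.523246 = 0.769427.
Q̄ = (S_0/π) × [bracket] = (481/π) × 0.769427 = 117.8 W/m².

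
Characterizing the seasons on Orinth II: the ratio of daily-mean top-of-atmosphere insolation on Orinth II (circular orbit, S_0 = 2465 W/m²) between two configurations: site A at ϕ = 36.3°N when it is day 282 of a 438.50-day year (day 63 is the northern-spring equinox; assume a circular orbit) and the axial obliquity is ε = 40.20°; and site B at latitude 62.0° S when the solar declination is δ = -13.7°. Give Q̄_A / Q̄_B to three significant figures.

Q̄_A / Q̄_B ≈ 0.970

— Configuration A (ϕ=+36.3°):
Solar longitude: L_s = 360° × (282 − 63)/438.50 = 179.795°.
sin δ = sin 40.20° × sin 179.795° = 0.00231, so δ = +0.132°.
cos h₀ = −tan(+36.3°) tan(+0.132°) = -0.0017, h₀ = 1.5725 rad.
Bracket: h₀ sin ϕ sin δ + cos ϕ cos δ sin h₀ = 1.5725×0.59201×0.00231 + 0.80593×1.00000×1.00000 = 0.002150 + 0.805930 = 0.808080.
Q̄ = (S_0/π) × [bracket] = (2465/π) × 0.808080 = 634.05 W/m².
— Configuration B (ϕ=-62.0°):
cos h₀ = −tan(-62.0°) tan(-13.700°) = -0.4585, h₀ = 2.0471 rad.
Bracket: h₀ sin ϕ sin δ + cos ϕ cos δ sin h₀ = 2.0471×-0.88295×-0.23684 + 0.46947×0.97155×0.88871 = 0.428085 + 0.405353 = 0.833438.
Q̄ = (S_0/π) × [bracket] = (2465/π) × 0.833438 = 653.94 W/m².
Ratio Q̄_A / Q̄_B = 634.05 / 653.94 = 0.9696.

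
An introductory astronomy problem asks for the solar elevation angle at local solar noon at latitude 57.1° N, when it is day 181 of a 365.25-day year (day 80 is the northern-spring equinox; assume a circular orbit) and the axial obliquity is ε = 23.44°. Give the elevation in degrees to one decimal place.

Solar longitude: L_s = 360° × (181 − 80)/365.25 = 99.548°.
sin δ = sin 23.44° × sin 99.548° = 0.39228, so δ = +23.096°.
At local noon the hour angle is zero, so the zenith angle equals |ϕ − δ| = |+57.1° − (+23.096°)| = 34.004°.
Elevation = 90° − 34.004° = 56.0°.

56.0°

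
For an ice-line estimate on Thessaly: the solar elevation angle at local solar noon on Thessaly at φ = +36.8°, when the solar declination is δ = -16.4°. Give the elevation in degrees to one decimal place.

36.8°

At local noon the hour angle is zero, so the zenith angle equals |φ − δ| = |+36.8° − (-16.400°)| = 53.200°.
Elevation = 90° − 53.200° = 36.8°.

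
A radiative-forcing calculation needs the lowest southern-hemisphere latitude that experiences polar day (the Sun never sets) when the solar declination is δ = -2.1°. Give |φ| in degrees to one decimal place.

|φ| = 87.9°

Polar day requires cos H₀ = −tan φ tan δ ≤ −1, i.e. tan φ tan δ ≥ 1.
The boundary is |tan φ| · |tan δ| = 1, so |φ| = 90° − |δ| = 90° − 2.1° = 87.9° in the southern hemisphere.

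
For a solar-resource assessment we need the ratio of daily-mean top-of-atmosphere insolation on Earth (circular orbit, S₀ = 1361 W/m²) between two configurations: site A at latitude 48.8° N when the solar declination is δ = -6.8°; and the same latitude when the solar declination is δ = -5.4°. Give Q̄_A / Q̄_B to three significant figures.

Q̄_A / Q̄_B ≈ 0.949

— Configuration A (φ=+48.8°):
cos H₀ = −tan(+48.8°) tan(-6.800°) = 0.1362, H₀ = 1.4342 rad.
Bracket: H₀ sin φ sin δ + cos φ cos δ sin H₀ = 1.4342×0.75241×-0.11840 + 0.65869×0.99297×0.99068 = -0.127766 + 0.647964 = 0.520198.
Q̄ = (S₀/π) × [bracket] = (1361/π) × 0.520198 = 225.36 W/m².
— Configuration B (φ=+48.8°):
cos H₀ = −tan(+48.8°) tan(-5.400°) = 0.1080, H₀ = 1.4626 rad.
Bracket: H₀ sin φ sin δ + cos φ cos δ sin H₀ = 1.4626×0.75241×-0.09411 + 0.65869×0.99556×0.99415 = -0.103566 + 0.651929 = 0.548363.
Q̄ = (S₀/π) × [bracket] = (1361/π) × 0.548363 = 237.56 W/m².
Ratio Q̄_A / Q̄_B = 225.36 / 237.56 = 0.9486.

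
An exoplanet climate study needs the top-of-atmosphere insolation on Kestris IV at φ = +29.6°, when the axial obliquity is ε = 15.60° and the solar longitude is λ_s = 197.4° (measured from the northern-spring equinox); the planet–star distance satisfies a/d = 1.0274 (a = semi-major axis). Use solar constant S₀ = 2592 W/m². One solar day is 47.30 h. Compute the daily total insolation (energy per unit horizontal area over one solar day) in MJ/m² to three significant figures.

Solar declination: sin δ = sin ε · sin λ_s = sin 15.60° × sin 197.4° = -0.08042, so δ = -4.613°.
cos H₀ = −tan(+29.6°) tan(-4.613°) = 0.0458, H₀ = 1.5249 rad.
Bracket: H₀ sin φ sin δ + cos φ cos δ sin H₀ = 1.5249×0.49394×-0.08042 + 0.86949×0.99676×0.99895 = -0.060573 + 0.865763 = 0.805190.
Inverse-square distance factor (a/d)² = 1.0274² = 1.055551.
Q̄ = (S₀/π) × 1.055551 × [bracket] = (2592/π) × 1.055551 × 0.805190 = 701.23 W/m².
Daily total = Q̄ × 47.30 h × 3600 s/h = 701.23 × 47.30 × 3600 / 10⁶ = 119.4 MJ/m².

119 MJ/m²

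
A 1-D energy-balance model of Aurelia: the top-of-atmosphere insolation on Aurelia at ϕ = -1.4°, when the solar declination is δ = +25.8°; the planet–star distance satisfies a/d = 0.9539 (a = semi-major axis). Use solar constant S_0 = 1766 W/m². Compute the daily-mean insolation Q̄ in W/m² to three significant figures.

Q̄ ≈ 452 W/m²

cos h₀ = −tan(-1.4°) tan(+25.800°) = 0.0118, h₀ = 1.5590 rad.
Bracket: h₀ sin ϕ sin δ + cos ϕ cos δ sin h₀ = 1.5590×-0.02443×0.43523 + 0.99970×0.90032×0.99993 = -0.016576 + 0.899987 = 0.883411.
Inverse-square distance factor (a/d)² = 0.9539² = 0.909925.
Q̄ = (S_0/π) × 0.909925 × [bracket] = (1766/π) × 0.909925 × 0.883411 = 451.9 W/m².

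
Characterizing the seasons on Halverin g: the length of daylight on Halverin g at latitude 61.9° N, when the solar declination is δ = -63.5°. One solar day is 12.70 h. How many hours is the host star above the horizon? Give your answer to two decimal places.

0.00 h

cos h₀ = −tan ϕ · tan δ = 3.7563 ≥ 1, so the host star never rises (polar night) and h₀ = 0.
Daylight = 2h₀/(2π) × 12.70 h = (0.0000/π) × 12.70 = 0.00 h.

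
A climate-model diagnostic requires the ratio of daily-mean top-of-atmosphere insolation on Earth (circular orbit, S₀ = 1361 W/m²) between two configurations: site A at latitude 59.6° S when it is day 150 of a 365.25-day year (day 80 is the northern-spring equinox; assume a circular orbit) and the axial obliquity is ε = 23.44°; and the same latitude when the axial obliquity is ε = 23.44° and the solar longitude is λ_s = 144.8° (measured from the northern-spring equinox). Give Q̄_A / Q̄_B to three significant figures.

Q̄_A / Q̄_B ≈ 0.364

— Configuration A (φ=-59.6°):
Solar longitude: λ_s = 360° × (150 − 80)/365.25 = 68.994°.
sin δ = sin 23.44° × sin 68.994° = 0.37135, so δ = +21.799°.
cos H₀ = −tan(-59.6°) tan(+21.799°) = 0.6817, H₀ = 0.8207 rad.
Bracket: H₀ sin φ sin δ + cos φ cos δ sin H₀ = 0.8207×-0.86251×0.37135 + 0.50603×0.92849×0.73163 = -0.262865 + 0.343752 = 0.080887.
Q̄ = (S₀/π) × [bracket] = (1361/π) × 0.080887 = 35.042 W/m².
— Configuration B (φ=-59.6°):
Solar declination: sin δ = sin ε · sin λ_s = sin 23.44° × sin 144.8° = 0.22930, so δ = +13.256°.
cos H₀ = −tan(-59.6°) tan(+13.256°) = 0.4015, H₀ = 1.1576 rad.
Bracket: H₀ sin φ sin δ + cos φ cos δ sin H₀ = 1.1576×-0.86251×0.22930 + 0.50603×0.97336×0.91585 = -0.228943 + 0.451101 = 0.222158.
Q̄ = (S₀/π) × [bracket] = (1361/π) × 0.222158 = 96.243 W/m².
Ratio Q̄_A / Q̄_B = 35.042 / 96.243 = 0.3641.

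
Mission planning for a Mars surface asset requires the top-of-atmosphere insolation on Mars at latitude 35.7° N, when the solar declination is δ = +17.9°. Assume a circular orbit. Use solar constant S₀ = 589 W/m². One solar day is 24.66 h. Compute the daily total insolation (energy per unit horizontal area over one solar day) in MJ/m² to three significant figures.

cos H₀ = −tan(+35.7°) tan(+17.900°) = -0.2321, H₀ = 1.8050 rad.
Bracket: H₀ sin φ sin δ + cos φ cos δ sin H₀ = 1.8050×0.58354×0.30736 + 0.81208×0.95159×0.97269 = 0.323739 + 0.751663 = 1.075402.
Q̄ = (S₀/π) × [bracket] = (589/π) × 1.075402 = 201.62 W/m².
Daily total = Q̄ × 24.66 h × 3600 s/h = 201.62 × 24.66 × 3600 / 10⁶ = 17.90 MJ/m².

17.9 MJ/m²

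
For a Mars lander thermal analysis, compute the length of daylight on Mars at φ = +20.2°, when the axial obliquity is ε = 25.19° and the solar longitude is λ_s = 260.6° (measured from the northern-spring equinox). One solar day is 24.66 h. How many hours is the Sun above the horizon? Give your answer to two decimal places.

Solar declination: sin δ = sin ε · sin λ_s = sin 25.19° × sin 260.6° = -0.41991, so δ = -24.829°.
cos H₀ = −tan φ · tan δ = −tan(+20.2°) × tan(-24.829°) = 0.1702, so H₀ = 1.3997 rad = 80.20°.
Daylight = 2H₀/(2π) × 24.66 h = (1.3997/π) × 24.66 = 10.99 h.

10.99 h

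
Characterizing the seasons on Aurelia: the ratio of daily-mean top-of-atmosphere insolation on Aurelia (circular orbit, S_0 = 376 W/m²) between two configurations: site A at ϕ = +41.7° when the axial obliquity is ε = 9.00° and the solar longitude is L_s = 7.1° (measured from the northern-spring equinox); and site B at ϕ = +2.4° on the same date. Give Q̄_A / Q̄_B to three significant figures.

Q̄_A / Q̄_B ≈ 0.767

— Configuration A (ϕ=+41.7°):
Solar declination: sin δ = sin ε · sin L_s = sin 9.00° × sin 7.1° = 0.01934, so δ = +1.108°.
cos h₀ = −tan(+41.7°) tan(+1.108°) = -0.0172, h₀ = 1.5880 rad.
Bracket: h₀ sin ϕ sin δ + cos ϕ cos δ sin h₀ = 1.5880×0.66523×0.01934 + 0.74664×0.99981×0.99985 = 0.020430 + 0.746386 = 0.766816.
Q̄ = (S_0/π) × [bracket] = (376/π) × 0.766816 = 91.776 W/m².
— Configuration B (ϕ=+2.4°):
cos h₀ = −tan(+2.4°) tan(+1.108°) = -0.0008, h₀ = 1.5716 rad.
Bracket: h₀ sin ϕ sin δ + cos ϕ cos δ sin h₀ = 1.5716×0.04188×0.01934 + 0.99912×0.99981×1.00000 = 0.001273 + 0.998930 = 1.000203.
Q̄ = (S_0/π) × [bracket] = (376/π) × 1.000203 = 119.71 W/m².
Ratio Q̄_A / Q̄_B = 91.776 / 119.71 = 0.7667.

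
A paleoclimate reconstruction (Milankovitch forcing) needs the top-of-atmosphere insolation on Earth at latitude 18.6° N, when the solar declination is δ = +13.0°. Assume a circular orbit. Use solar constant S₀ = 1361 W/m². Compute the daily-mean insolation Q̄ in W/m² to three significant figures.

cos H₀ = −tan(+18.6°) tan(+13.000°) = -0.0777, H₀ = 1.6486 rad.
Bracket: H₀ sin φ sin δ + cos φ cos δ sin H₀ = 1.6486×0.31896×0.22495 + 0.94777×0.97437×0.99698 = 0.118287 + 0.920690 = 1.038977.
Q̄ = (S₀/π) × [bracket] = (1361/π) × 1.038977 = 450.1 W/m².

Q̄ ≈ 450 W/m²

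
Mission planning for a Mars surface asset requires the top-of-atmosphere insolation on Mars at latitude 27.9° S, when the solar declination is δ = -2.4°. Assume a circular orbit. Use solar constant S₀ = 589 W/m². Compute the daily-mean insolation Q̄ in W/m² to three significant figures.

Q̄ ≈ 171 W/m²

cos H₀ = −tan(-27.9°) tan(-2.400°) = -0.0222, H₀ = 1.5930 rad.
Bracket: H₀ sin φ sin δ + cos φ cos δ sin H₀ = 1.5930×-0.46793×-0.04188 + 0.88377×0.99912×0.99975 = 0.031218 + 0.882772 = 0.913990.
Q̄ = (S₀/π) × [bracket] = (589/π) × 0.913990 = 171.4 W/m².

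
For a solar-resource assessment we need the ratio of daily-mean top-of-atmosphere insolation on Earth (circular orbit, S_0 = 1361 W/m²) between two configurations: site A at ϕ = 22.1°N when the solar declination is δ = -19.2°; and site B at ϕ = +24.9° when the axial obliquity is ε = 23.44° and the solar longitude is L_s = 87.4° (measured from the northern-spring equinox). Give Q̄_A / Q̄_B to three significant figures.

Q̄_A / Q̄_B ≈ 0.620

— Configuration A (ϕ=+22.1°):
cos h₀ = −tan(+22.1°) tan(-19.200°) = 0.1414, h₀ = 1.4289 rad.
Bracket: h₀ sin ϕ sin δ + cos ϕ cos δ sin h₀ = 1.4289×0.37622×-0.32887 + 0.92653×0.94438×0.98995 = -0.176794 + 0.866203 = 0.689409.
Q̄ = (S_0/π) × [bracket] = (1361/π) × 0.689409 = 298.67 W/m².
— Configuration B (ϕ=+24.9°):
Solar declination: sin δ = sin ε · sin L_s = sin 23.44° × sin 87.4° = 0.39738, so δ = +23.414°.
cos h₀ = −tan(+24.9°) tan(+23.414°) = -0.2010, h₀ = 1.7732 rad.
Bracket: h₀ sin ϕ sin δ + cos ϕ cos δ sin h₀ = 1.7732×0.42104×0.39738 + 0.90704×0.91765×0.97959 = 0.296679 + 0.815357 = 1.112036.
Q̄ = (S_0/π) × [bracket] = (1361/π) × 1.112036 = 481.76 W/m².
Ratio Q̄_A / Q̄_B = 298.67 / 481.76 = 0.6200.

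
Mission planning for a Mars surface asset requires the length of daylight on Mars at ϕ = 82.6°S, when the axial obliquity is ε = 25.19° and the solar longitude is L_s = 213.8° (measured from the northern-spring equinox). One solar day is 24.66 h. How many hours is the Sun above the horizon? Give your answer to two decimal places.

Solar declination: sin δ = sin ε · sin L_s = sin 25.19° × sin 213.8° = -0.23677, so δ = -13.696°.
Sunrise equation: cos h₀ = −tan ϕ · tan δ = -1.8764 ≤ −1, so the Sun never sets (polar day) and h₀ = π.
Daylight = 2h₀/(2π) × 24.66 h = (3.1416/π) × 24.66 = 24.66 h.

24.66 h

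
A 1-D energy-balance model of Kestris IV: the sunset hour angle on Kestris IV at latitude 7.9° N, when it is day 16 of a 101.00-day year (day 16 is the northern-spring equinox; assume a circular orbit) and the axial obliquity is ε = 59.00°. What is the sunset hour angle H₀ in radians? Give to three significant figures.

H₀ = 1.57 rad

Solar longitude: λ_s = 360° × (16 − 16)/101.00 = 0.000°.
sin δ = sin 59.00° × sin 0.000° = 0.00000, so δ = +0.000°.
cos H₀ = −tan φ · tan δ = −tan(+7.9°) × tan(+0.000°) = -0.0000, so H₀ = 1.5708 rad = 90.00°.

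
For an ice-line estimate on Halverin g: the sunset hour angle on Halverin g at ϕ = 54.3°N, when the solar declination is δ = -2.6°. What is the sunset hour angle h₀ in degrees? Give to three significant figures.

cos h₀ = −tan ϕ · tan δ = −tan(+54.3°) × tan(-2.600°) = 0.0632, so h₀ = 1.5076 rad = 86.38°.

h₀ = 86.4°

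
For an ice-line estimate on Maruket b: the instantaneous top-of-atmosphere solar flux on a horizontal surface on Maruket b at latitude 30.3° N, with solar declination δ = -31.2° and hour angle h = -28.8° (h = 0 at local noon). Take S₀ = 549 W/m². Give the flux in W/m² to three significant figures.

cos θ_z = sin φ sin δ + cos φ cos δ cos h = -0.261359 + 0.647168 = 0.385809.
Flux = S₀ · cos θ_z = 549 × 0.385809 = 211.8 W/m².

212 W/m²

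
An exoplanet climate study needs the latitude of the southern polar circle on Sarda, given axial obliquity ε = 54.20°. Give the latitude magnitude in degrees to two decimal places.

35.80°

The polar circle is the lowest latitude that experiences at least one full rotation of continuous darkness at the northern-summer solstice; it lies at |φ| = 90° − ε = 90° − 54.20° = 35.80°.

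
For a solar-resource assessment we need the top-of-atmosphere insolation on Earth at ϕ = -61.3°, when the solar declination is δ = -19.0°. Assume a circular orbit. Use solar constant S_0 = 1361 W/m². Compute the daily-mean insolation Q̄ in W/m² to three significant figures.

Q̄ ≈ 431 W/m²

cos h₀ = −tan(-61.3°) tan(-19.000°) = -0.6289, h₀ = 2.2510 rad.
Bracket: h₀ sin ϕ sin δ + cos ϕ cos δ sin h₀ = 2.2510×-0.87715×-0.32557 + 0.48022×0.94552×0.77746 = 0.642826 + 0.353012 = 0.995838.
Q̄ = (S_0/π) × [bracket] = (1361/π) × 0.995838 = 431.4 W/m².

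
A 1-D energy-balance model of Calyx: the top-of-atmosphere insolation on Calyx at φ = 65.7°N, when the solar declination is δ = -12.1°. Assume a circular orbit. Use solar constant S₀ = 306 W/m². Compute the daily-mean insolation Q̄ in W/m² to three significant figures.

Q̄ ≈ 14.5 W/m²

cos H₀ = −tan(+65.7°) tan(-12.100°) = 0.4748, H₀ = 1.0761 rad.
Bracket: H₀ sin φ sin δ + cos φ cos δ sin H₀ = 1.0761×0.91140×-0.20962 + 0.41151×0.97778×0.88009 = -0.205586 + 0.354119 = 0.148533.
Q̄ = (S₀/π) × [bracket] = (306/π) × 0.148533 = 14.47 W/m².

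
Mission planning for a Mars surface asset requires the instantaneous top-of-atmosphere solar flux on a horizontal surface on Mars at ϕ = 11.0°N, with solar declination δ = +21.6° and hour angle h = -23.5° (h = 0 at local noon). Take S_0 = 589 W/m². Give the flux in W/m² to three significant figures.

cos θ_z = sin ϕ sin δ + cos ϕ cos δ cos h = 0.070241 + 0.836995 = 0.907236.
Flux = S_0 · cos θ_z = 589 × 0.907236 = 534.4 W/m².

534 W/m²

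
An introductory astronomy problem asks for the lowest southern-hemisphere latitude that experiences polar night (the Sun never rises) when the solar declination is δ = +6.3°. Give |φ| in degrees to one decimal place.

Polar night requires cos H₀ = −tan φ tan δ ≥ 1, i.e. tan φ tan δ ≤ −1.
The boundary is |tan φ| · |tan δ| = 1, so |φ| = 90° − |δ| = 90° − 6.3° = 83.7° in the southern hemisphere.

|φ| = 83.7°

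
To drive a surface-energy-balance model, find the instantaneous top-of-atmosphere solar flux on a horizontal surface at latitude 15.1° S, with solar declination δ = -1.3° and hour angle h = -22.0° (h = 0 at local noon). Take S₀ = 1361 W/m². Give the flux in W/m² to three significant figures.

1.23e+03 W/m²

cos θ_z = sin φ sin δ + cos φ cos δ cos h = 0.005910 + 0.894940 = 0.900850.
Flux = S₀ · cos θ_z = 1361 × 0.900850 = 1226 W/m².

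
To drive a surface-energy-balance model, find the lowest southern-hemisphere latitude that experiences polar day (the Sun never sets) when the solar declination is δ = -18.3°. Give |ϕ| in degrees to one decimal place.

Polar day requires cos h₀ = −tan ϕ tan δ ≤ −1, i.e. tan ϕ tan δ ≥ 1.
The boundary is |tan ϕ| · |tan δ| = 1, so |ϕ| = 90° − |δ| = 90° − 18.3° = 71.7° in the southern hemisphere.

|ϕ| = 71.7°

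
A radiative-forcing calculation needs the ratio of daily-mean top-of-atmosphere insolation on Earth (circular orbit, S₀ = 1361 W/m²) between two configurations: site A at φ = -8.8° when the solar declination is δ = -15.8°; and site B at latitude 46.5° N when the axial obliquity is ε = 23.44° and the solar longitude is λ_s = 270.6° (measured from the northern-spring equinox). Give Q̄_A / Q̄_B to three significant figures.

— Configuration A (φ=-8.8°):
cos H₀ = −tan(-8.8°) tan(-15.800°) = -0.0438, H₀ = 1.6146 rad.
Bracket: H₀ sin φ sin δ + cos φ cos δ sin H₀ = 1.6146×-0.15299×-0.27228 + 0.98823×0.96222×0.99904 = 0.067258 + 0.949982 = 1.017240.
Q̄ = (S₀/π) × [bracket] = (1361/π) × 1.017240 = 440.69 W/m².
— Configuration B (φ=+46.5°):
Solar declination: sin δ = sin ε · sin λ_s = sin 23.44° × sin 270.6° = -0.39777, so δ = -23.439°.
cos H₀ = −tan(+46.5°) tan(-23.439°) = 0.4569, H₀ = 1.0963 rad.
Bracket: H₀ sin φ sin δ + cos φ cos δ sin H₀ = 1.0963×0.72537×-0.39777 + 0.68835×0.91749×0.88954 = -0.316316 + 0.561793 = 0.245477.
Q̄ = (S₀/π) × [bracket] = (1361/π) × 0.245477 = 106.35 W/m².
Ratio Q̄_A / Q̄_B = 440.69 / 106.35 = 4.144.

Q̄_A / Q̄_B ≈ 4.14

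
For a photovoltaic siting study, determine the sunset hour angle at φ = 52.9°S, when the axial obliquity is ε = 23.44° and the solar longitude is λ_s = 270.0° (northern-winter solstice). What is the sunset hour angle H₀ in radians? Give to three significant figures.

Solar declination: sin δ = sin ε · sin λ_s = sin 23.44° × sin 270.0° = -0.39779, so δ = -23.440°.
cos H₀ = −tan φ · tan δ = −tan(-52.9°) × tan(-23.440°) = -0.5733, so H₀ = 2.1813 rad = 124.98°.

H₀ = 2.18 rad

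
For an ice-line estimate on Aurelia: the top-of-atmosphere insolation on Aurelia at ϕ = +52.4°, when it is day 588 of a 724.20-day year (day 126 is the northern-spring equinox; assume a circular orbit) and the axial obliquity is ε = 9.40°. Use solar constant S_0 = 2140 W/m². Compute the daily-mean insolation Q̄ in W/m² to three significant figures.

Q̄ ≈ 312 W/m²

Solar longitude: L_s = 360° × (588 − 126)/724.20 = 229.660°.
sin δ = sin 9.40° × sin 229.660° = -0.12449, so δ = -7.151°.
cos h₀ = −tan(+52.4°) tan(-7.151°) = 0.1629, h₀ = 1.4071 rad.
Bracket: h₀ sin ϕ sin δ + cos ϕ cos δ sin h₀ = 1.4071×0.79229×-0.12449 + 0.61015×0.99222×0.98664 = -0.138785 + 0.597315 = 0.458530.
Q̄ = (S_0/π) × [bracket] = (2140/π) × 0.458530 = 312.3 W/m².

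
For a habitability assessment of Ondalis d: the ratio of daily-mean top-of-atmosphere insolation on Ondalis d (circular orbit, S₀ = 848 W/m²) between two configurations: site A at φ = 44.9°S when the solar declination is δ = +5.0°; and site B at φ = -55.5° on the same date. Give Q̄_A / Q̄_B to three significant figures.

— Configuration A (φ=-44.9°):
cos H₀ = −tan(-44.9°) tan(+5.000°) = 0.0872, H₀ = 1.4835 rad.
Bracket: H₀ sin φ sin δ + cos φ cos δ sin H₀ = 1.4835×-0.70587×0.08716 + 0.70834×0.99619×0.99619 = -0.091270 + 0.702953 = 0.611683.
Q̄ = (S₀/π) × [bracket] = (848/π) × 0.611683 = 165.11 W/m².
— Configuration B (φ=-55.5°):
cos H₀ = −tan(-55.5°) tan(+5.000°) = 0.1273, H₀ = 1.4432 rad.
Bracket: H₀ sin φ sin δ + cos φ cos δ sin H₀ = 1.4432×-0.82413×0.08716 + 0.56641×0.99619×0.99186 = -0.103667 + 0.559659 = 0.455992.
Q̄ = (S₀/π) × [bracket] = (848/π) × 0.455992 = 123.08 W/m².
Ratio Q̄_A / Q̄_B = 165.11 / 123.08 = 1.341.

Q̄_A / Q̄_B ≈ 1.34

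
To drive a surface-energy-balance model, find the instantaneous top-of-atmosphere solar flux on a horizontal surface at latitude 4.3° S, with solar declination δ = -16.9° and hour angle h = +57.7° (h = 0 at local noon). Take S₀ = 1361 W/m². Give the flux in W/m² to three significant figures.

cos θ_z = sin φ sin δ + cos φ cos δ cos h = 0.021796 + 0.509836 = 0.531632.
Flux = S₀ · cos θ_z = 1361 × 0.531632 = 723.6 W/m².

724 W/m²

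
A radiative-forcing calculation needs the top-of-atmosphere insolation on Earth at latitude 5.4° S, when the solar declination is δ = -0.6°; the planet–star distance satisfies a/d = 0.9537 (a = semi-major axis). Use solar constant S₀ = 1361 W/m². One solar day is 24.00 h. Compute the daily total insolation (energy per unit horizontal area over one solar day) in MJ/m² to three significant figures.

cos H₀ = −tan(-5.4°) tan(-0.600°) = -0.0010, H₀ = 1.5718 rad.
Bracket: H₀ sin φ sin δ + cos φ cos δ sin H₀ = 1.5718×-0.09411×-0.01047 + 0.99556×0.99995×1.00000 = 0.001549 + 0.995510 = 0.997059.
Inverse-square distance factor (a/d)² = 0.9537² = 0.909544.
Q̄ = (S₀/π) × 0.909544 × [bracket] = (1361/π) × 0.909544 × 0.997059 = 392.87 W/m².
Daily total = Q̄ × 24.00 h × 3600 s/h = 392.87 × 24.00 × 3600 / 10⁶ = 33.94 MJ/m².

33.9 MJ/m²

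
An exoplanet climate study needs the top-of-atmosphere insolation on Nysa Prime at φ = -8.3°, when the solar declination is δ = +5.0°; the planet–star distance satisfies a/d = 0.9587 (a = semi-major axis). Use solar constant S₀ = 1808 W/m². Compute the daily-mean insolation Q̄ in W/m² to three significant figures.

cos H₀ = −tan(-8.3°) tan(+5.000°) = 0.0128, H₀ = 1.5580 rad.
Bracket: H₀ sin φ sin δ + cos φ cos δ sin H₀ = 1.5580×-0.14436×0.08716 + 0.98953×0.99619×0.99992 = -0.019603 + 0.985681 = 0.966078.
Inverse-square distance factor (a/d)² = 0.9587² = 0.919106.
Q̄ = (S₀/π) × 0.919106 × [bracket] = (1808/π) × 0.919106 × 0.966078 = 511.0 W/m².

Q̄ ≈ 511 W/m²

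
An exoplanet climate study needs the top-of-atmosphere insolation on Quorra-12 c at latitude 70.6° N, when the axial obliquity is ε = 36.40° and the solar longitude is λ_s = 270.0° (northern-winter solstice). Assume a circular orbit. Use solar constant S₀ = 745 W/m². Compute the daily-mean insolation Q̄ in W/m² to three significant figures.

Q̄ ≈ 0.00 W/m²

Solar declination: sin δ = sin ε · sin λ_s = sin 36.40° × sin 270.0° = -0.59342, so δ = -36.400°.
cos H₀ = −tan(+70.6°) tan(-36.400°) = 2.0936 ≥ 1 ⇒ polar night, H₀ = 0 and Q̄ = 0.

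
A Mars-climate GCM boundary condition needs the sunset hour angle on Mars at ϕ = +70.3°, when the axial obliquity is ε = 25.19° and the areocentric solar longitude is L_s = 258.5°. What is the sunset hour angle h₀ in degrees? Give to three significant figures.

h₀ = 0.00°

sin δ = sin 25.19° × sin 258.5° = -0.41708, so δ = -24.650°.
cos h₀ = −tan ϕ · tan δ = 1.2816 ≥ 1, so the Sun never rises (polar night) and h₀ = 0.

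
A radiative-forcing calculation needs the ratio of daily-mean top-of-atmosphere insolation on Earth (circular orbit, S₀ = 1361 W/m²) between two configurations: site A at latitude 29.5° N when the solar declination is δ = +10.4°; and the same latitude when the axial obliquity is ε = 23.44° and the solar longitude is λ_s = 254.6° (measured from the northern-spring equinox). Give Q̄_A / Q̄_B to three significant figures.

— Configuration A (φ=+29.5°):
cos H₀ = −tan(+29.5°) tan(+10.400°) = -0.1038, H₀ = 1.6748 rad.
Bracket: H₀ sin φ sin δ + cos φ cos δ sin H₀ = 1.6748×0.49242×0.18052 + 0.87036×0.98357×0.99459 = 0.148876 + 0.851429 = 1.000305.
Q̄ = (S₀/π) × [bracket] = (1361/π) × 1.000305 = 433.35 W/m².
— Configuration B (φ=+29.5°):
Solar declination: sin δ = sin ε · sin λ_s = sin 23.44° × sin 254.6° = -0.38351, so δ = -22.551°.
cos H₀ = −tan(+29.5°) tan(-22.551°) = 0.2349, H₀ = 1.3336 rad.
Bracket: H₀ sin φ sin δ + cos φ cos δ sin H₀ = 1.3336×0.49242×-0.38351 + 0.87036×0.92354×0.97201 = -0.251848 + 0.781314 = 0.529466.
Q̄ = (S₀/π) × [bracket] = (1361/π) × 0.529466 = 229.38 W/m².
Ratio Q̄_A / Q̄_B = 433.35 / 229.38 = 1.889.

Q̄_A / Q̄_B ≈ 1.89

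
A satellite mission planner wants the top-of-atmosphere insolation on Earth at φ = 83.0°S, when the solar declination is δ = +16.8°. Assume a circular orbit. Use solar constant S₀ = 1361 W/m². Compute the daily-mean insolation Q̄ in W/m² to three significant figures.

Q̄ ≈ 0.00 W/m²

cos H₀ = −tan(-83.0°) tan(+16.800°) = 2.4589 ≥ 1 ⇒ polar night, H₀ = 0 and Q̄ = 0.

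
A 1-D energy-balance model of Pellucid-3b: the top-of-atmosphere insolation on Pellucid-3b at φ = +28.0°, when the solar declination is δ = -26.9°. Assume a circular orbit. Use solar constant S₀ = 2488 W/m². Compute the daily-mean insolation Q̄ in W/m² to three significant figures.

Q̄ ≈ 382 W/m²

cos H₀ = −tan(+28.0°) tan(-26.900°) = 0.2698, H₀ = 1.2977 rad.
Bracket: H₀ sin φ sin δ + cos φ cos δ sin H₀ = 1.2977×0.46947×-0.45243 + 0.88295×0.89180×0.96293 = -0.275634 + 0.758225 = 0.482591.
Q̄ = (S₀/π) × [bracket] = (2488/π) × 0.482591 = 382.2 W/m².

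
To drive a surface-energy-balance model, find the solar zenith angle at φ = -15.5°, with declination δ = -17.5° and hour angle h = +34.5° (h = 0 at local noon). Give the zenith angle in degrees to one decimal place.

θ_z = 33.1°

cos θ_z = sin φ sin δ + cos φ cos δ cos h = 0.080360 + 0.757397 = 0.837757.
θ_z = arccos(0.837757) = 33.1°.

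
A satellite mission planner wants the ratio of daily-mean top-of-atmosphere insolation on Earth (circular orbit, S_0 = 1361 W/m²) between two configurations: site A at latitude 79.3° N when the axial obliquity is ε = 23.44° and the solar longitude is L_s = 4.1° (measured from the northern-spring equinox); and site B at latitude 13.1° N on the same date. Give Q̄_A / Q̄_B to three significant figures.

— Configuration A (ϕ=+79.3°):
Solar declination: sin δ = sin ε · sin L_s = sin 23.44° × sin 4.1° = 0.02844, so δ = +1.630°.
cos h₀ = −tan(+79.3°) tan(+1.630°) = -0.1506, h₀ = 1.7220 rad.
Bracket: h₀ sin ϕ sin δ + cos ϕ cos δ sin h₀ = 1.7220×0.98261×0.02844 + 0.18567×0.99960×0.98860 = 0.048122 + 0.183480 = 0.231602.
Q̄ = (S_0/π) × [bracket] = (1361/π) × 0.231602 = 100.33 W/m².
— Configuration B (ϕ=+13.1°):
cos h₀ = −tan(+13.1°) tan(+1.630°) = -0.0066, h₀ = 1.5774 rad.
Bracket: h₀ sin ϕ sin δ + cos ϕ cos δ sin h₀ = 1.5774×0.22665×0.02844 + 0.97398×0.99960×0.99998 = 0.010168 + 0.973571 = 0.983739.
Q̄ = (S_0/π) × [bracket] = (1361/π) × 0.983739 = 426.18 W/m².
Ratio Q̄_A / Q̄_B = 100.33 / 426.18 = 0.2354.

Q̄_A / Q̄_B ≈ 0.235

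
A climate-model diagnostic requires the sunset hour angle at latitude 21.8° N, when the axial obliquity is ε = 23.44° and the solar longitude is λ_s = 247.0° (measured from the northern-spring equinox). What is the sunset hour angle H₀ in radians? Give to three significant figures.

H₀ = 1.41 rad

Solar declination: sin δ = sin ε · sin λ_s = sin 23.44° × sin 247.0° = -0.36617, so δ = -21.479°.
cos H₀ = −tan φ · tan δ = −tan(+21.8°) × tan(-21.479°) = 0.1574, so H₀ = 1.4128 rad = 80.94°.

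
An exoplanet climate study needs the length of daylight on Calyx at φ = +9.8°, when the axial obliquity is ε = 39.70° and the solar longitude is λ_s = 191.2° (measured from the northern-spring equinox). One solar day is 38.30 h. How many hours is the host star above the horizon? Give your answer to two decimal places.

18.89 h

Solar declination: sin δ = sin ε · sin λ_s = sin 39.70° × sin 191.2° = -0.12407, so δ = -7.127°.
cos H₀ = −tan φ · tan δ = −tan(+9.8°) × tan(-7.127°) = 0.0216, so H₀ = 1.5492 rad = 88.76°.
Daylight = 2H₀/(2π) × 38.30 h = (1.5492/π) × 38.30 = 18.89 h.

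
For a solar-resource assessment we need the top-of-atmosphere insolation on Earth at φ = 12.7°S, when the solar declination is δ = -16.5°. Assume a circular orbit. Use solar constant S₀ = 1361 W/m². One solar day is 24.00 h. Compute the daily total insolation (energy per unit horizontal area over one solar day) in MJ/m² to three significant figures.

cos H₀ = −tan(-12.7°) tan(-16.500°) = -0.0668, H₀ = 1.6376 rad.
Bracket: H₀ sin φ sin δ + cos φ cos δ sin H₀ = 1.6376×-0.21985×-0.28402 + 0.97553×0.95882×0.99777 = 0.102255 + 0.933272 = 1.035527.
Q̄ = (S₀/π) × [bracket] = (1361/π) × 1.035527 = 448.61 W/m².
Daily total = Q̄ × 24.00 h × 3600 s/h = 448.61 × 24.00 × 3600 / 10⁶ = 38.76 MJ/m².

38.8 MJ/m²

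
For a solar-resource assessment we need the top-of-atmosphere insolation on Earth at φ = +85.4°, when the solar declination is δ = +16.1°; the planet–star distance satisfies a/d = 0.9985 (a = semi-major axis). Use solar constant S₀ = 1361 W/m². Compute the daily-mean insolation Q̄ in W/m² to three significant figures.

Q̄ ≈ 375 W/m²

cos H₀ = −tan(+85.4°) tan(+16.100°) = -3.5874 ≤ −1 ⇒ polar day, H₀ = π.
Bracket: H₀ sin φ sin δ + cos φ cos δ sin H₀ = 3.1416×0.99678×0.27731 + 0.08020×0.96078×0.00000 = 0.868392 + 0.000000 = 0.868392.
Inverse-square distance factor (a/d)² = 0.9985² = 0.997002.
Q̄ = (S₀/π) × 0.997002 × [bracket] = (1361/π) × 0.997002 × 0.868392 = 375.1 W/m².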